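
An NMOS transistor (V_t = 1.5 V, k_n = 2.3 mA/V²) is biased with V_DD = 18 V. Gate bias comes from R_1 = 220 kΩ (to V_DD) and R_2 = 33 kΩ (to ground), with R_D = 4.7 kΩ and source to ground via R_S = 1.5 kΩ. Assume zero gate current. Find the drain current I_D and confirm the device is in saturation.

V_G = V_DD·R_2/(R_1+R_2) = 18×33/253 = 2.35 V.
Assume saturation: I_D = (k_n/2)(V_GS − V_t)² with V_GS = V_G − I_D·R_S = 2.35 − 1.5·I_D.
Substituting gives 2.59·I_D² − 3.93·I_D + 0.827 = 0, with roots I_D = 0.253 or 1.26 mA.
The root I_D = 1.26 mA gives V_GS = 0.452 V ≤ V_t, so take I_D = 0.253 mA.
Then V_GS = 1.97 V and V_DS = V_DD − I_D(R_D+R_S) = 18 − 0.253×6.2 = 16.4 V.
Saturation requires V_DS ≥ V_GS − V_t = 0.469 V; 16.4 ≥ 0.469 ✓.

I_D ≈ 0.25 mA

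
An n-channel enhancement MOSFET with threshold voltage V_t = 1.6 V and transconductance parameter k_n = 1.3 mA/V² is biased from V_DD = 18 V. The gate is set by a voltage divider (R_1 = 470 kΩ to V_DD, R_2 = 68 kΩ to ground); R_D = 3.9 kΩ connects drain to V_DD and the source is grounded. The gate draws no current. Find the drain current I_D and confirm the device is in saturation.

I_D ≈ 0.3 mA

V_G = V_DD·R_2/(R_1+R_2) = 18×68/538 = 2.28 V. With the source grounded, V_GS = V_G = 2.28 V.
Assume saturation: I_D = (k_n/2)(V_GS − V_t)² = (1.3/2)×(2.28 − 1.6)² = 0.65×0.675² = 0.296 mA.
V_DS = V_DD − I_D·R_D = 18 − 0.296×3.9 = 16.8 V.
Saturation requires V_DS ≥ V_GS − V_t = 0.675 V; 16.8 ≥ 0.675 ✓.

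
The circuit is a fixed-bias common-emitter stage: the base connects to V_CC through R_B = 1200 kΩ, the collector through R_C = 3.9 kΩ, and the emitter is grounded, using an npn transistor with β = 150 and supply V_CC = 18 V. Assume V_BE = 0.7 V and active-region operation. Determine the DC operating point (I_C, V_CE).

Base loop: V_CC = I_B·R_B + V_BE, so I_B = (18 − 0.7)/1200 kΩ = 0.0144 mA.
In the active region I_C = β·I_B = 150 × 0.0144 = 2.16 mA.
Collector loop: V_CE = V_CC − I_C·R_C = 18 − 2.16×3.9 = 9.57 V.
Since V_CE = 9.57 V > V_CE(sat) ≈ 0.2 V, the transistor is in the active region as assumed.

I_C ≈ 2.2 mA, V_CE ≈ 9.6 V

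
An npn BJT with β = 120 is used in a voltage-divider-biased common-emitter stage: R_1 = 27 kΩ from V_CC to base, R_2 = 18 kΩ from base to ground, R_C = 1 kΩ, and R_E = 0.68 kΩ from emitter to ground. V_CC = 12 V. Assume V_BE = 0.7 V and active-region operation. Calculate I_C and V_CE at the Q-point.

Thevenize the base divider: V_Th = V_CC·R_2/(R_1+R_2) = 12×18/45 = 4.8 V, R_Th = R_1‖R_2 = 10.8 kΩ.
Base-emitter loop: V_Th = I_B·R_Th + V_BE + (β+1)I_B·R_E, so I_B = (4.8 − 0.7) / (10.8 + 121×0.68) = 0.044 mA.
I_C = β·I_B = 120×0.044 = 5.29 mA, and I_E = (β+1)I_B = 5.33 mA.
V_CE = V_CC − I_C·R_C − I_E·R_E = 12 − 5.29×1 − 5.33×0.68 = 3.09 V.
V_CE = 3.09 V > 0.2 V confirms active-region operation.

I_C ≈ 5.3 mA, V_CE ≈ 3.1 V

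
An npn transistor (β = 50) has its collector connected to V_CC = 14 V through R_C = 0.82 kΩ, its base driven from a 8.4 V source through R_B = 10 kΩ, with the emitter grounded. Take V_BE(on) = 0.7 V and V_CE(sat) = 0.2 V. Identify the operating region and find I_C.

Assume active: I_B = (8.4 − 0.7)/10 = 0.77 mA, giving I_C = β·I_B = 38.5 mA.
But then V_CE = 14 − 38.5×0.82 = -17.6 V < V_CE(sat) = 0.2 V — impossible in the active region.
So the transistor is saturated. With V_CE = 0.2 V, I_C = (V_CC − 0.2)/R_C = 13.8/0.82 = 16.8 mA.
Check: β·I_B = 38.5 mA > I_C = 16.8 mA, confirming saturation.

saturation; I_C ≈ 17 mA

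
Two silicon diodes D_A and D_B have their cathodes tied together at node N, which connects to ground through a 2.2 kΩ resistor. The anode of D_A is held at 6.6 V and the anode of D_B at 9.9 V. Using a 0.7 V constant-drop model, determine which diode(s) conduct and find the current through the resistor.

Only D_B conducts; I_R ≈ 4.2 mA

Assume both conduct. Then node N would need to be at both 6.6−0.7 = 5.9 V and 9.9−0.7 = 9.2 V, which is impossible.
Assume only D_B conducts: V_N = 9.9 − 0.7 = 9.2 V, so I_R = 9.2/2.2 = 4.18 mA.
Check D_A: its anode-to-cathode voltage is 6.6 − 9.2 = -2.6 V < 0.7 V, so it is off. The assumption is consistent.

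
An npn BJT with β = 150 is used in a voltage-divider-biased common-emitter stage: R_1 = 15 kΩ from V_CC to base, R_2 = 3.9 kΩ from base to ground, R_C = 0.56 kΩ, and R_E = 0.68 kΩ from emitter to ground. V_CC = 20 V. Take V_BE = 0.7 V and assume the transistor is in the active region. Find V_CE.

V_CE ≈ 14 V

Thevenize the base divider: V_Th = V_CC·R_2/(R_1+R_2) = 20×3.9/18.9 = 4.13 V, R_Th = R_1‖R_2 = 3.1 kΩ.
Base-emitter loop: V_Th = I_B·R_Th + V_BE + (β+1)I_B·R_E, so I_B = (4.13 − 0.7) / (3.1 + 151×0.68) = 0.0324 mA.
I_C = β·I_B = 150×0.0324 = 4.86 mA, and I_E = (β+1)I_B = 4.89 mA.
V_CE = V_CC − I_C·R_C − I_E·R_E = 20 − 4.86×0.56 − 4.89×0.68 = 14 V.
V_CE = 14 V > 0.2 V confirms active-region operation.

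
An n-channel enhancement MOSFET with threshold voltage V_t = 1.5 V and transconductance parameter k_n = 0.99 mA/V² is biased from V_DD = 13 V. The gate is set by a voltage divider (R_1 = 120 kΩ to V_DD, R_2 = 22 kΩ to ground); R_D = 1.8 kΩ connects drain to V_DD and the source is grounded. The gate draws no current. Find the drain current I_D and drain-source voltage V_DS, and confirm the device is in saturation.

I_D ≈ 0.13 mA, V_DS ≈ 13 V

V_G = V_DD·R_2/(R_1+R_2) = 13×22/142 = 2.01 V. With the source grounded, V_GS = V_G = 2.01 V.
Assume saturation: I_D = (k_n/2)(V_GS − V_t)² = (0.99/2)×(2.01 − 1.5)² = 0.495×0.514² = 0.131 mA.
V_DS = V_DD − I_D·R_D = 13 − 0.131×1.8 = 12.8 V.
Saturation requires V_DS ≥ V_GS − V_t = 0.514 V; 12.8 ≥ 0.514 ✓.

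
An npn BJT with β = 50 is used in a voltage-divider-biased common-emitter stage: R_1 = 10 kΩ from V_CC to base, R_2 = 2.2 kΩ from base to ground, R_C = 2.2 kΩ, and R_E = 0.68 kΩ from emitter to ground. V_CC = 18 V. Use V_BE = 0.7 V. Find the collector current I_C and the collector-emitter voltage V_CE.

I_C ≈ 3.5 mA, V_CE ≈ 7.9 V

Thevenize the base divider: V_Th = V_CC·R_2/(R_1+R_2) = 18×2.2/12.2 = 3.25 V, R_Th = R_1‖R_2 = 1.8 kΩ.
Base-emitter loop: V_Th = I_B·R_Th + V_BE + (β+1)I_B·R_E, so I_B = (3.25 − 0.7) / (1.8 + 51×0.68) = 0.0698 mA.
I_C = β·I_B = 50×0.0698 = 3.49 mA, and I_E = (β+1)I_B = 3.56 mA.
V_CE = V_CC − I_C·R_C − I_E·R_E = 18 − 3.49×2.2 − 3.56×0.68 = 7.9 V.
V_CE = 7.9 V > 0.2 V confirms active-region operation.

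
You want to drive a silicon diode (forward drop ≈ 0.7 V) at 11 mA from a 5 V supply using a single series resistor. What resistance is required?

R ≈ 0.39 kΩ

The resistor drops V_S − V_D = 5 − 0.7 = 4.3 V at 11 mA.
R = 4.3 V / 11 mA = 0.391 kΩ.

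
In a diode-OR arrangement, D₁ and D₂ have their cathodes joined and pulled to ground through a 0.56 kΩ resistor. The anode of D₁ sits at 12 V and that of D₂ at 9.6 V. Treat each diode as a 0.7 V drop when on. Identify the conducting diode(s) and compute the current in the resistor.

Only D₁ conducts; I_R ≈ 20 mA

Assume both conduct. Then node N would need to be at both 12−0.7 = 11.3 V and 9.6−0.7 = 8.9 V, which is impossible.
Assume only D₁ conducts: V_N = 12 − 0.7 = 11.3 V, so I_R = 11.3/0.56 = 20.2 mA.
Check D₂: its anode-to-cathode voltage is 9.6 − 11.3 = -1.7 V < 0.7 V, so it is off. The assumption is consistent.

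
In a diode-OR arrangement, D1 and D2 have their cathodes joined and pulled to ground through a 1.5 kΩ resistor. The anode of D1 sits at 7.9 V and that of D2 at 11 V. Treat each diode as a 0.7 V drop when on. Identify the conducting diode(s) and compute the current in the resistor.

Only D2 conducts; I_R ≈ 6.9 mA

Assume both conduct. Then node N would need to be at both 7.9−0.7 = 7.2 V and 11−0.7 = 10.3 V, which is impossible.
Assume only D2 conducts: V_N = 11 − 0.7 = 10.3 V, so I_R = 10.3/1.5 = 6.87 mA.
Check D1: its anode-to-cathode voltage is 7.9 − 10.3 = -2.4 V < 0.7 V, so it is off. The assumption is consistent.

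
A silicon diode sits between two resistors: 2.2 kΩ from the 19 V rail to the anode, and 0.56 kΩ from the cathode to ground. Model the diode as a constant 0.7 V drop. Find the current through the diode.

The two resistors are in series with the diode, so KVL gives 19 = I·2.2 + 0.7 + I·0.56.
I = (19 − 0.7) / (2.2 + 0.56) kΩ = 18.3 / 2.76 = 6.63 mA.

I ≈ 6.6 mA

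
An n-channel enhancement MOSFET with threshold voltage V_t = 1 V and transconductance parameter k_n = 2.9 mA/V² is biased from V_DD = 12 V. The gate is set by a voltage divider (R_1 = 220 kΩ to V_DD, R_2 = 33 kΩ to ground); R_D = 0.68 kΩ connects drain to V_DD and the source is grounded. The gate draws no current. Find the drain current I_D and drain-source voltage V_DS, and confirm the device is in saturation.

V_G = V_DD·R_2/(R_1+R_2) = 12×33/253 = 1.57 V. With the source grounded, V_GS = V_G = 1.57 V.
Assume saturation: I_D = (k_n/2)(V_GS − V_t)² = (2.9/2)×(1.57 − 1)² = 1.45×0.565² = 0.463 mA.
V_DS = V_DD − I_D·R_D = 12 − 0.463×0.68 = 11.7 V.
Saturation requires V_DS ≥ V_GS − V_t = 0.565 V; 11.7 ≥ 0.565 ✓.

I_D ≈ 0.46 mA, V_DS ≈ 12 V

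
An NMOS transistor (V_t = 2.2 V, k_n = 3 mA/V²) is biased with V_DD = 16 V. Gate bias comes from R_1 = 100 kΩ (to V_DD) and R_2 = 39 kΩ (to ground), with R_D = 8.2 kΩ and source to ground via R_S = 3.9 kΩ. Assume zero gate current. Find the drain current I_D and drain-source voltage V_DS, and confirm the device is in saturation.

I_D ≈ 0.45 mA, V_DS ≈ 11 V

V_G = V_DD·R_2/(R_1+R_2) = 16×39/139 = 4.49 V.
Assume saturation: I_D = (k_n/2)(V_GS − V_t)² with V_GS = V_G − I_D·R_S = 4.49 − 3.9·I_D.
Substituting gives 22.8·I_D² − 27.8·I_D + 7.86 = 0, with roots I_D = 0.447 or 0.771 mA.
The root I_D = 0.771 mA gives V_GS = 1.48 V ≤ V_t, so take I_D = 0.447 mA.
Then V_GS = 2.75 V and V_DS = V_DD − I_D(R_D+R_S) = 16 − 0.447×12.1 = 10.6 V.
Saturation requires V_DS ≥ V_GS − V_t = 0.546 V; 10.6 ≥ 0.546 ✓.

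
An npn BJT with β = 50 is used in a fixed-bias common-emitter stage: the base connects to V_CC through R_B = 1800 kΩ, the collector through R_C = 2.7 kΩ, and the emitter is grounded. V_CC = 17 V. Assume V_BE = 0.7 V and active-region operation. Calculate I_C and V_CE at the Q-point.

Base loop: V_CC = I_B·R_B + V_BE, so I_B = (17 − 0.7)/1800 kΩ = 0.00906 mA.
In the active region I_C = β·I_B = 50 × 0.00906 = 0.453 mA.
Collector loop: V_CE = V_CC − I_C·R_C = 17 − 0.453×2.7 = 15.8 V.
Since V_CE = 15.8 V > V_CE(sat) ≈ 0.2 V, the transistor is in the active region as assumed.

I_C ≈ 0.45 mA, V_CE ≈ 16 V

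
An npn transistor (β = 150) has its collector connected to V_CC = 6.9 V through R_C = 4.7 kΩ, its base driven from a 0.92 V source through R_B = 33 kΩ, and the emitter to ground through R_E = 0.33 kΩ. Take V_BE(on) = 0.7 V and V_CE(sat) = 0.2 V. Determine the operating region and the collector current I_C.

active; I_C ≈ 0.4 mA

Assume active. Base-emitter loop: I_B = (V_BB − V_BE)/(R_B + (β+1)R_E) = (0.92 − 0.7)/(33 + 151×0.33) = 0.00266 mA.
I_C = β·I_B = 150×0.00266 = 0.398 mA.
V_CE = V_CC − I_C·R_C − I_E·R_E = 6.9 − 0.398×4.7 − 0.401×0.33 = 4.9 V > V_CE(sat), so the active-region assumption holds.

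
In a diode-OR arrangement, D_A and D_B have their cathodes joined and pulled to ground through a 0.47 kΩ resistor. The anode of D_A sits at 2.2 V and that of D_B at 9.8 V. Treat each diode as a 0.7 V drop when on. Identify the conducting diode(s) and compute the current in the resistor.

Only D_B conducts; I_R ≈ 19 mA

Assume both conduct. Then node N would need to be at both 2.2−0.7 = 1.5 V and 9.8−0.7 = 9.1 V, which is impossible.
Assume only D_B conducts: V_N = 9.8 − 0.7 = 9.1 V, so I_R = 9.1/0.47 = 19.4 mA.
Check D_A: its anode-to-cathode voltage is 2.2 − 9.1 = -6.9 V < 0.7 V, so it is off. The assumption is consistent.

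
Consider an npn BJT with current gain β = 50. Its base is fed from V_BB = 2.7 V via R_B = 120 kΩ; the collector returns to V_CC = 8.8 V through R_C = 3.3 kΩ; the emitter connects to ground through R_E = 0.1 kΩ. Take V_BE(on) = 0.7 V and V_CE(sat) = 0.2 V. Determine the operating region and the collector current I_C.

Assume active. Base-emitter loop: I_B = (V_BB − V_BE)/(R_B + (β+1)R_E) = (2.7 − 0.7)/(120 + 51×0.1) = 0.016 mA.
I_C = β·I_B = 50×0.016 = 0.799 mA.
V_CE = V_CC − I_C·R_C − I_E·R_E = 8.8 − 0.799×3.3 − 0.815×0.1 = 6.08 V > V_CE(sat), so the active-region assumption holds.

active; I_C ≈ 0.8 mA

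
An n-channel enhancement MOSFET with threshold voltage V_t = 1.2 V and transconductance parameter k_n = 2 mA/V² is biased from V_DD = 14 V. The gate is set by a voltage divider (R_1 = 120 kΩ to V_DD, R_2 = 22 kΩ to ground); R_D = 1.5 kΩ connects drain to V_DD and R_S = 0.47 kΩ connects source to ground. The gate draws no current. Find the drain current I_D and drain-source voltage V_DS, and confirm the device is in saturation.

V_G = V_DD·R_2/(R_1+R_2) = 14×22/142 = 2.17 V.
Assume saturation: I_D = (k_n/2)(V_GS − V_t)² with V_GS = V_G − I_D·R_S = 2.17 − 0.47·I_D.
Substituting gives 0.221·I_D² − 1.91·I_D + 0.939 = 0, with roots I_D = 0.523 or 8.13 mA.
The root I_D = 8.13 mA gives V_GS = -1.65 V ≤ V_t, so take I_D = 0.523 mA.
Then V_GS = 1.92 V and V_DS = V_DD − I_D(R_D+R_S) = 14 − 0.523×1.97 = 13 V.
Saturation requires V_DS ≥ V_GS − V_t = 0.723 V; 13 ≥ 0.723 ✓.

I_D ≈ 0.52 mA, V_DS ≈ 13 V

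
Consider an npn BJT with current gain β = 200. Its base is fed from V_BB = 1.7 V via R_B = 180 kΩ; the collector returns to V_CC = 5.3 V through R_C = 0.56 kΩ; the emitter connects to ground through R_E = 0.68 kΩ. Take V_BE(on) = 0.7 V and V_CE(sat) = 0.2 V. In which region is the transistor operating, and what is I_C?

Assume active. Base-emitter loop: I_B = (V_BB − V_BE)/(R_B + (β+1)R_E) = (1.7 − 0.7)/(180 + 201×0.68) = 0.00316 mA.
I_C = β·I_B = 200×0.00316 = 0.632 mA.
V_CE = V_CC − I_C·R_C − I_E·R_E = 5.3 − 0.632×0.56 − 0.635×0.68 = 4.51 V > V_CE(sat), so the active-region assumption holds.

active; I_C ≈ 0.63 mA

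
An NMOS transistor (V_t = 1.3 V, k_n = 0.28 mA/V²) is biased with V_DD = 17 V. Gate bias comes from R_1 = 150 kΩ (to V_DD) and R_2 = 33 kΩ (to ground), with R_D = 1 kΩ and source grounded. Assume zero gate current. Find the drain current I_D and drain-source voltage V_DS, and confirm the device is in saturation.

I_D ≈ 0.44 mA, V_DS ≈ 17 V

V_G = V_DD·R_2/(R_1+R_2) = 17×33/183 = 3.07 V. With the source grounded, V_GS = V_G = 3.07 V.
Assume saturation: I_D = (k_n/2)(V_GS − V_t)² = (0.28/2)×(3.07 − 1.3)² = 0.14×1.77² = 0.436 mA.
V_DS = V_DD − I_D·R_D = 17 − 0.436×1 = 16.6 V.
Saturation requires V_DS ≥ V_GS − V_t = 1.77 V; 16.6 ≥ 1.77 ✓.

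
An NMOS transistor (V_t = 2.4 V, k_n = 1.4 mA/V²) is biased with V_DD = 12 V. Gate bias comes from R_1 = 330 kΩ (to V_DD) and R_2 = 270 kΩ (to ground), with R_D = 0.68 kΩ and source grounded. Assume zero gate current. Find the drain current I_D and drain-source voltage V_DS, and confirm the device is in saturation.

I_D ≈ 6.3 mA, V_DS ≈ 7.7 V

V_G = V_DD·R_2/(R_1+R_2) = 12×270/600 = 5.4 V. With the source grounded, V_GS = V_G = 5.4 V.
Assume saturation: I_D = (k_n/2)(V_GS − V_t)² = (1.4/2)×(5.4 − 2.4)² = 0.7×3² = 6.3 mA.
V_DS = V_DD − I_D·R_D = 12 − 6.3×0.68 = 7.72 V.
Saturation requires V_DS ≥ V_GS − V_t = 3 V; 7.72 ≥ 3 ✓.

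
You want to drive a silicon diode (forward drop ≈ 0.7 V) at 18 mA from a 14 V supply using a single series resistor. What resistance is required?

R ≈ 0.74 kΩ

The resistor drops V_S − V_D = 14 − 0.7 = 13.3 V at 18 mA.
R = 13.3 V / 18 mA = 0.739 kΩ.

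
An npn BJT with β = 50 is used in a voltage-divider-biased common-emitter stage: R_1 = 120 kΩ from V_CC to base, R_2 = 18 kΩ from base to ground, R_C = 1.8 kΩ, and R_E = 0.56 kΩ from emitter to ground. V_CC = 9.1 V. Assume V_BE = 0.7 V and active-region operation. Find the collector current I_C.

I_C ≈ 0.55 mA

Thevenize the base divider: V_Th = V_CC·R_2/(R_1+R_2) = 9.1×18/138 = 1.19 V, R_Th = R_1‖R_2 = 15.7 kΩ.
Base-emitter loop: V_Th = I_B·R_Th + V_BE + (β+1)I_B·R_E, so I_B = (1.19 − 0.7) / (15.7 + 51×0.56) = 0.011 mA.
I_C = β·I_B = 50×0.011 = 0.551 mA, and I_E = (β+1)I_B = 0.562 mA.
V_CE = V_CC − I_C·R_C − I_E·R_E = 9.1 − 0.551×1.8 − 0.562×0.56 = 7.79 V.
V_CE = 7.79 V > 0.2 V confirms active-region operation.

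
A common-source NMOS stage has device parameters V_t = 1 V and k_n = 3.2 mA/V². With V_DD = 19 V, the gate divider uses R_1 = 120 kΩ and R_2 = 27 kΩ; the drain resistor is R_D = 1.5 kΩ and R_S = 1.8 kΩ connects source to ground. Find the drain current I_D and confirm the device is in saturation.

I_D ≈ 0.95 mA

V_G = V_DD·R_2/(R_1+R_2) = 19×27/147 = 3.49 V.
Assume saturation: I_D = (k_n/2)(V_GS − V_t)² with V_GS = V_G − I_D·R_S = 3.49 − 1.8·I_D.
Substituting gives 5.18·I_D² − 15.3·I_D + 9.92 = 0, with roots I_D = 0.954 or 2.01 mA.
The root I_D = 2.01 mA gives V_GS = -0.119 V ≤ V_t, so take I_D = 0.954 mA.
Then V_GS = 1.77 V and V_DS = V_DD − I_D(R_D+R_S) = 19 − 0.954×3.3 = 15.9 V.
Saturation requires V_DS ≥ V_GS − V_t = 0.772 V; 15.9 ≥ 0.772 ✓.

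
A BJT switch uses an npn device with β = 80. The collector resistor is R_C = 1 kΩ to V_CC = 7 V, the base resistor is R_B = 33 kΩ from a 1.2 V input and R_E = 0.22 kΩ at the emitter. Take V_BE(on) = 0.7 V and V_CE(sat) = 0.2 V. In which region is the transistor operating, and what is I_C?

active; I_C ≈ 0.79 mA

Assume active. Base-emitter loop: I_B = (V_BB − V_BE)/(R_B + (β+1)R_E) = (1.2 − 0.7)/(33 + 81×0.22) = 0.00984 mA.
I_C = β·I_B = 80×0.00984 = 0.787 mA.
V_CE = V_CC − I_C·R_C − I_E·R_E = 7 − 0.787×1 − 0.797×0.22 = 6.04 V > V_CE(sat), so the active-region assumption holds.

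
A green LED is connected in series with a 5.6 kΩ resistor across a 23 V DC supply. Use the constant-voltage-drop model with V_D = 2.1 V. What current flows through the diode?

KVL around the loop: 23 = V_D + I·R = 2.1 + I × 5.6 kΩ.
So I = (23 − 2.1) / 5.6 kΩ = 20.9 / 5.6 = 3.73 mA.

I ≈ 3.7 mA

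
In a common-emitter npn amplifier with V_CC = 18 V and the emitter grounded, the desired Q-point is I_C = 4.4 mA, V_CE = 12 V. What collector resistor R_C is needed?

Collector loop: V_CC = I_C·R_C + V_CE.
R_C = (V_CC − V_CE)/I_C = (18 − 12)/4.4 = 1.36 kΩ.

R_C ≈ 1.4 kΩ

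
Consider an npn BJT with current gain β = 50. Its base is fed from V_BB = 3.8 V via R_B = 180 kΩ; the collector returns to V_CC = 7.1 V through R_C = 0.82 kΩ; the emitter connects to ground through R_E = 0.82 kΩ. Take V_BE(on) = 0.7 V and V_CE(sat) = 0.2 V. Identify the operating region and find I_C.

Assume active. Base-emitter loop: I_B = (V_BB − V_BE)/(R_B + (β+1)R_E) = (3.8 − 0.7)/(180 + 51×0.82) = 0.014 mA.
I_C = β·I_B = 50×0.014 = 0.699 mA.
V_CE = V_CC − I_C·R_C − I_E·R_E = 7.1 − 0.699×0.82 − 0.713×0.82 = 5.94 V > V_CE(sat), so the active-region assumption holds.

active; I_C ≈ 0.7 mA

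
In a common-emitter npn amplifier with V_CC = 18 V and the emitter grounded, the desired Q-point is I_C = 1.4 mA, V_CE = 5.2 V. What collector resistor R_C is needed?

Collector loop: V_CC = I_C·R_C + V_CE.
R_C = (V_CC − V_CE)/I_C = (18 − 5.2)/1.4 = 9.14 kΩ.

R_C ≈ 9.1 kΩ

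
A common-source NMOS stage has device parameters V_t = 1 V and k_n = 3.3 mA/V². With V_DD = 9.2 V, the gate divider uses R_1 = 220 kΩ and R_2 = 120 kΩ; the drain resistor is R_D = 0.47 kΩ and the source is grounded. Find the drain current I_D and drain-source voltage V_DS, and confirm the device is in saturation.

I_D ≈ 8.3 mA, V_DS ≈ 5.3 V

V_G = V_DD·R_2/(R_1+R_2) = 9.2×120/340 = 3.25 V. With the source grounded, V_GS = V_G = 3.25 V.
Assume saturation: I_D = (k_n/2)(V_GS − V_t)² = (3.3/2)×(3.25 − 1)² = 1.65×2.25² = 8.33 mA.
V_DS = V_DD − I_D·R_D = 9.2 − 8.33×0.47 = 5.28 V.
Saturation requires V_DS ≥ V_GS − V_t = 2.25 V; 5.28 ≥ 2.25 ✓.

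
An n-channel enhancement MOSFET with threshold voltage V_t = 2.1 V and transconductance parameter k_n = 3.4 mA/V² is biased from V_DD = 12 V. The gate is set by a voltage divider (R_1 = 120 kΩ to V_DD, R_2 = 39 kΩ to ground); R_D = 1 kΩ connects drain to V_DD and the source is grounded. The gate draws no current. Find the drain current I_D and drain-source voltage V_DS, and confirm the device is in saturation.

V_G = V_DD·R_2/(R_1+R_2) = 12×39/159 = 2.94 V. With the source grounded, V_GS = V_G = 2.94 V.
Assume saturation: I_D = (k_n/2)(V_GS − V_t)² = (3.4/2)×(2.94 − 2.1)² = 1.7×0.843² = 1.21 mA.
V_DS = V_DD − I_D·R_D = 12 − 1.21×1 = 10.8 V.
Saturation requires V_DS ≥ V_GS − V_t = 0.843 V; 10.8 ≥ 0.843 ✓.

I_D ≈ 1.2 mA, V_DS ≈ 11 V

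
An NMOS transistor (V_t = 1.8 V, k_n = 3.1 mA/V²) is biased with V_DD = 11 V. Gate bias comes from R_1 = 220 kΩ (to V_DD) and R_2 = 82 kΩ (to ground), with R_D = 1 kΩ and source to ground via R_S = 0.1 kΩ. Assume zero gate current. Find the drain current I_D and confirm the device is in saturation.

V_G = V_DD·R_2/(R_1+R_2) = 11×82/302 = 2.99 V.
Assume saturation: I_D = (k_n/2)(V_GS − V_t)² with V_GS = V_G − I_D·R_S = 2.99 − 0.1·I_D.
Substituting gives 0.0155·I_D² − 1.37·I_D + 2.18 = 0, with roots I_D = 1.63 or 86.6 mA.
The root I_D = 86.6 mA gives V_GS = -5.68 V ≤ V_t, so take I_D = 1.63 mA.
Then V_GS = 2.82 V and V_DS = V_DD − I_D(R_D+R_S) = 11 − 1.63×1.1 = 9.21 V.
Saturation requires V_DS ≥ V_GS − V_t = 1.02 V; 9.21 ≥ 1.02 ✓.

I_D ≈ 1.6 mA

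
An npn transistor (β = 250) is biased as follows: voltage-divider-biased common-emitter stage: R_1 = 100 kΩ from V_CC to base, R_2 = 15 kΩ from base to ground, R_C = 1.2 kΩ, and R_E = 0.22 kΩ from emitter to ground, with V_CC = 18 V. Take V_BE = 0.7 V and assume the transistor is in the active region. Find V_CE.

Thevenize the base divider: V_Th = V_CC·R_2/(R_1+R_2) = 18×15/115 = 2.35 V, R_Th = R_1‖R_2 = 13 kΩ.
Base-emitter loop: V_Th = I_B·R_Th + V_BE + (β+1)I_B·R_E, so I_B = (2.35 − 0.7) / (13 + 251×0.22) = 0.0241 mA.
I_C = β·I_B = 250×0.0241 = 6.03 mA, and I_E = (β+1)I_B = 6.06 mA.
V_CE = V_CC − I_C·R_C − I_E·R_E = 18 − 6.03×1.2 − 6.06×0.22 = 9.43 V.
V_CE = 9.43 V > 0.2 V confirms active-region operation.

V_CE ≈ 9.4 V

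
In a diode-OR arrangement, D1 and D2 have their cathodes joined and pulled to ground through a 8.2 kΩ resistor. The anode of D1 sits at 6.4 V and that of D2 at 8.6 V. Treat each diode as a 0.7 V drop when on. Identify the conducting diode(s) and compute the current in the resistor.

Assume both conduct. Then node N would need to be at both 6.4−0.7 = 5.7 V and 8.6−0.7 = 7.9 V, which is impossible.
Assume only D2 conducts: V_N = 8.6 − 0.7 = 7.9 V, so I_R = 7.9/8.2 = 0.963 mA.
Check D1: its anode-to-cathode voltage is 6.4 − 7.9 = -1.5 V < 0.7 V, so it is off. The assumption is consistent.

Only D2 conducts; I_R ≈ 0.96 mA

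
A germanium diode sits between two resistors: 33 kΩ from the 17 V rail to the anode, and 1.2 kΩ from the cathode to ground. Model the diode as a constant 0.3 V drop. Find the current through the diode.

I ≈ 0.49 mA

The two resistors are in series with the diode, so KVL gives 17 = I·33 + 0.3 + I·1.2.
I = (17 − 0.3) / (33 + 1.2) kΩ = 16.7 / 34.2 = 0.488 mA.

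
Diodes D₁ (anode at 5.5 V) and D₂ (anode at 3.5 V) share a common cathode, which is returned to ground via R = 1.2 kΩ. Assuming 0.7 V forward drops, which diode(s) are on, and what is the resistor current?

Only D₁ conducts; I_R ≈ 4 mA

Assume both conduct. Then node N would need to be at both 5.5−0.7 = 4.8 V and 3.5−0.7 = 2.8 V, which is impossible.
Assume only D₁ conducts: V_N = 5.5 − 0.7 = 4.8 V, so I_R = 4.8/1.2 = 4 mA.
Check D₂: its anode-to-cathode voltage is 3.5 − 4.8 = -1.3 V < 0.7 V, so it is off. The assumption is consistent.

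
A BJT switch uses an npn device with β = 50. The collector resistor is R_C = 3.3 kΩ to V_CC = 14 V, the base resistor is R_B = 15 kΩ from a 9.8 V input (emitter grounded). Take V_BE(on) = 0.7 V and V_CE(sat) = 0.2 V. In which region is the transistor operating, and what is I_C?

saturation; I_C ≈ 4.2 mA

Assume active: I_B = (9.8 − 0.7)/15 = 0.607 mA, giving I_C = β·I_B = 30.3 mA.
But then V_CE = 14 − 30.3×3.3 = -86.1 V < V_CE(sat) = 0.2 V — impossible in the active region.
So the transistor is saturated. With V_CE = 0.2 V, I_C = (V_CC − 0.2)/R_C = 13.8/3.3 = 4.18 mA.
Check: β·I_B = 30.3 mA > I_C = 4.18 mA, confirming saturation.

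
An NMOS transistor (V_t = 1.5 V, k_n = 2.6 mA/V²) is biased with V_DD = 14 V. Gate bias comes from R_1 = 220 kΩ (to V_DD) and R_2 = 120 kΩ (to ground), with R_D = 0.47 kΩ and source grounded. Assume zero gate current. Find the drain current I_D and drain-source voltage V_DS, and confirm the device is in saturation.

I_D ≈ 15 mA, V_DS ≈ 6.8 V

V_G = V_DD·R_2/(R_1+R_2) = 14×120/340 = 4.94 V. With the source grounded, V_GS = V_G = 4.94 V.
Assume saturation: I_D = (k_n/2)(V_GS − V_t)² = (2.6/2)×(4.94 − 1.5)² = 1.3×3.44² = 15.4 mA.
V_DS = V_DD − I_D·R_D = 14 − 15.4×0.47 = 6.76 V.
Saturation requires V_DS ≥ V_GS − V_t = 3.44 V; 6.76 ≥ 3.44 ✓.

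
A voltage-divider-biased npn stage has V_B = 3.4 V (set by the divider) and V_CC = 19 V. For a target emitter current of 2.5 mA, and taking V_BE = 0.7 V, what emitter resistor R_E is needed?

V_E = V_B − V_BE = 3.4 − 0.7 = 2.7 V.
R_E = V_E / I_E = 2.7 / 2.5 = 1.08 kΩ.

R_E ≈ 1.1 kΩ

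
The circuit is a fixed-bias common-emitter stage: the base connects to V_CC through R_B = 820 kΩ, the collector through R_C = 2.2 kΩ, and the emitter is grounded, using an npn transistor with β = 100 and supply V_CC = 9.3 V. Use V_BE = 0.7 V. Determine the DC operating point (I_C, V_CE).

Base loop: V_CC = I_B·R_B + V_BE, so I_B = (9.3 − 0.7)/820 kΩ = 0.0105 mA.
In the active region I_C = β·I_B = 100 × 0.0105 = 1.05 mA.
Collector loop: V_CE = V_CC − I_C·R_C = 9.3 − 1.05×2.2 = 6.99 V.
Since V_CE = 6.99 V > V_CE(sat) ≈ 0.2 V, the transistor is in the active region as assumed.

I_C ≈ 1 mA, V_CE ≈ 7 V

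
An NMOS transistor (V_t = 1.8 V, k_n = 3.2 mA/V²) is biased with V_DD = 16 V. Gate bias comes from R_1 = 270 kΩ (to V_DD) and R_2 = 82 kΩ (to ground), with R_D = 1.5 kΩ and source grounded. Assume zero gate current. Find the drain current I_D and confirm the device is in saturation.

V_G = V_DD·R_2/(R_1+R_2) = 16×82/352 = 3.73 V. With the source grounded, V_GS = V_G = 3.73 V.
Assume saturation: I_D = (k_n/2)(V_GS − V_t)² = (3.2/2)×(3.73 − 1.8)² = 1.6×1.93² = 5.94 mA.
V_DS = V_DD − I_D·R_D = 16 − 5.94×1.5 = 7.09 V.
Saturation requires V_DS ≥ V_GS − V_t = 1.93 V; 7.09 ≥ 1.93 ✓.

I_D ≈ 5.9 mA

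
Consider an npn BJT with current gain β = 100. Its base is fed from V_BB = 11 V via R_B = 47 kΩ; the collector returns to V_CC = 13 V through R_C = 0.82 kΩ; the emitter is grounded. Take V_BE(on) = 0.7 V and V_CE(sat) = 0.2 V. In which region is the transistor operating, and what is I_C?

saturation; I_C ≈ 16 mA

Assume active: I_B = (11 − 0.7)/47 = 0.219 mA, giving I_C = β·I_B = 21.9 mA.
But then V_CE = 13 − 21.9×0.82 = -4.97 V < V_CE(sat) = 0.2 V — impossible in the active region.
So the transistor is saturated. With V_CE = 0.2 V, I_C = (V_CC − 0.2)/R_C = 12.8/0.82 = 15.6 mA.
Check: β·I_B = 21.9 mA > I_C = 15.6 mA, confirming saturation.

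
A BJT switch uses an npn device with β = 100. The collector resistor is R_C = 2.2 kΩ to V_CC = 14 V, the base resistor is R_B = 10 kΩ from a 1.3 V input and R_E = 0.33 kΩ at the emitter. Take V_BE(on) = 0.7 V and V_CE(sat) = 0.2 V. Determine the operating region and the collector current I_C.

Assume active. Base-emitter loop: I_B = (V_BB − V_BE)/(R_B + (β+1)R_E) = (1.3 − 0.7)/(10 + 101×0.33) = 0.0138 mA.
I_C = β·I_B = 100×0.0138 = 1.38 mA.
V_CE = V_CC − I_C·R_C − I_E·R_E = 14 − 1.38×2.2 − 1.4×0.33 = 10.5 V > V_CE(sat), so the active-region assumption holds.

active; I_C ≈ 1.4 mA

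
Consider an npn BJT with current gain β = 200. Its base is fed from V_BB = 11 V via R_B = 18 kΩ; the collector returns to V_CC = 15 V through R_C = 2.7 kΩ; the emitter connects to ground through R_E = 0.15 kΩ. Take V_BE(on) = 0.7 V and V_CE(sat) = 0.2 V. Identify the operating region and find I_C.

Assume active: I_B = (11 − 0.7)/(18 + 201×0.15) = 0.214 mA, I_C = β·I_B = 42.8 mA.
Then V_CE = 15 − 42.8×2.7 − 43×0.15 = -107 V < 0.2 V — the active assumption fails.
Re-solve with V_CE = 0.2 V. KCL at the emitter: V_E/R_E = (V_BB−0.7−V_E)/R_B + (V_CC−0.2−V_E)/R_C, giving V_E = 0.854 V.
I_C = (V_CC − 0.2 − V_E)/R_C = (14.8 − 0.854)/2.7 = 5.17 mA.
Check: I_B = (10.3 − 0.854)/18 = 0.525 mA, and β·I_B = 105 mA > I_C, confirming saturation.

saturation; I_C ≈ 5.2 mA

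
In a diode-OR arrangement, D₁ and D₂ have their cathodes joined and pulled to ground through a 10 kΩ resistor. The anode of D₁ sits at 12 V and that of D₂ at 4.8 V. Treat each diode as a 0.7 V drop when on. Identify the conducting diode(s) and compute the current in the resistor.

Assume both conduct. Then node N would need to be at both 12−0.7 = 11.3 V and 4.8−0.7 = 4.1 V, which is impossible.
Assume only D₁ conducts: V_N = 12 − 0.7 = 11.3 V, so I_R = 11.3/10 = 1.13 mA.
Check D₂: its anode-to-cathode voltage is 4.8 − 11.3 = -6.5 V < 0.7 V, so it is off. The assumption is consistent.

Only D₁ conducts; I_R ≈ 1.1 mA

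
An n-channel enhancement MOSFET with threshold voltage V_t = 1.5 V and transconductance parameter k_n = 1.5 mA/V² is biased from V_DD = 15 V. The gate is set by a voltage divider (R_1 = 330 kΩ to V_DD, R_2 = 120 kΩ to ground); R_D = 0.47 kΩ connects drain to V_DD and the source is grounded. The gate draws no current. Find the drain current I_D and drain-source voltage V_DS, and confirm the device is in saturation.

V_G = V_DD·R_2/(R_1+R_2) = 15×120/450 = 4 V. With the source grounded, V_GS = V_G = 4 V.
Assume saturation: I_D = (k_n/2)(V_GS − V_t)² = (1.5/2)×(4 − 1.5)² = 0.75×2.5² = 4.69 mA.
V_DS = V_DD − I_D·R_D = 15 − 4.69×0.47 = 12.8 V.
Saturation requires V_DS ≥ V_GS − V_t = 2.5 V; 12.8 ≥ 2.5 ✓.

I_D ≈ 4.7 mA, V_DS ≈ 13 V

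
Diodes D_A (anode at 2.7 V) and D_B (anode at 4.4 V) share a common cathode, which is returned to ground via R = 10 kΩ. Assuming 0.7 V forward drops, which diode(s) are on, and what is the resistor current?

Only D_B conducts; I_R ≈ 0.37 mA

Assume both conduct. Then node N would need to be at both 2.7−0.7 = 2 V and 4.4−0.7 = 3.7 V, which is impossible.
Assume only D_B conducts: V_N = 4.4 − 0.7 = 3.7 V, so I_R = 3.7/10 = 0.37 mA.
Check D_A: its anode-to-cathode voltage is 2.7 − 3.7 = -1 V < 0.7 V, so it is off. The assumption is consistent.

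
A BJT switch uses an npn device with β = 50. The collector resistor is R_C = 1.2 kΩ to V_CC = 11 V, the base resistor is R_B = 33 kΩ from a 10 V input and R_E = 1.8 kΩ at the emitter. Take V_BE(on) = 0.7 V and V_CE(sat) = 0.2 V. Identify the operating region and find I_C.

saturation; I_C ≈ 3.5 mA

Assume active: I_B = (10 − 0.7)/(33 + 51×1.8) = 0.0745 mA, I_C = β·I_B = 3.73 mA.
Then V_CE = 11 − 3.73×1.2 − 3.8×1.8 = -0.312 V < 0.2 V — the active assumption fails.
Re-solve with V_CE = 0.2 V. KCL at the emitter: V_E/R_E = (V_BB−0.7−V_E)/R_B + (V_CC−0.2−V_E)/R_C, giving V_E = 6.54 V.
I_C = (V_CC − 0.2 − V_E)/R_C = (10.8 − 6.54)/1.2 = 3.55 mA.
Check: I_B = (9.3 − 6.54)/33 = 0.0836 mA, and β·I_B = 4.18 mA > I_C, confirming saturation.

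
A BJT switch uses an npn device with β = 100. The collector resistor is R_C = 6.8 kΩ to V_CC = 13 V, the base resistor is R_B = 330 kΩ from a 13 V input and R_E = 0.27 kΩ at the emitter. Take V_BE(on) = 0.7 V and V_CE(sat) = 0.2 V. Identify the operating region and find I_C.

saturation; I_C ≈ 1.8 mA

Assume active: I_B = (13 − 0.7)/(330 + 101×0.27) = 0.0344 mA, I_C = β·I_B = 3.44 mA.
Then V_CE = 13 − 3.44×6.8 − 3.48×0.27 = -11.3 V < 0.2 V — the active assumption fails.
Re-solve with V_CE = 0.2 V. KCL at the emitter: V_E/R_E = (V_BB−0.7−V_E)/R_B + (V_CC−0.2−V_E)/R_C, giving V_E = 0.498 V.
I_C = (V_CC − 0.2 − V_E)/R_C = (12.8 − 0.498)/6.8 = 1.81 mA.
Check: I_B = (12.3 − 0.498)/330 = 0.0358 mA, and β·I_B = 3.58 mA > I_C, confirming saturation.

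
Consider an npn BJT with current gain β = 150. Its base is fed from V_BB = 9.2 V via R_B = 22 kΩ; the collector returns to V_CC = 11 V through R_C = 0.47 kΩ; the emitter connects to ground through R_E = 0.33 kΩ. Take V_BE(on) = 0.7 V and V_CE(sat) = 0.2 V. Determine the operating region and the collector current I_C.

Assume active: I_B = (9.2 − 0.7)/(22 + 151×0.33) = 0.118 mA, I_C = β·I_B = 17.8 mA.
Then V_CE = 11 − 17.8×0.47 − 17.9×0.33 = -3.24 V < 0.2 V — the active assumption fails.
Re-solve with V_CE = 0.2 V. KCL at the emitter: V_E/R_E = (V_BB−0.7−V_E)/R_B + (V_CC−0.2−V_E)/R_C, giving V_E = 4.49 V.
I_C = (V_CC − 0.2 − V_E)/R_C = (10.8 − 4.49)/0.47 = 13.4 mA.
Check: I_B = (8.5 − 4.49)/22 = 0.182 mA, and β·I_B = 27.3 mA > I_C, confirming saturation.

saturation; I_C ≈ 13 mA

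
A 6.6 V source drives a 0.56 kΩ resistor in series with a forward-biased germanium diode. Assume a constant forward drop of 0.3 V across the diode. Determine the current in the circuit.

KVL around the loop: 6.6 = V_D + I·R = 0.3 + I × 0.56 kΩ.
So I = (6.6 − 0.3) / 0.56 kΩ = 6.3 / 0.56 = 11.2 mA.

I ≈ 11 mA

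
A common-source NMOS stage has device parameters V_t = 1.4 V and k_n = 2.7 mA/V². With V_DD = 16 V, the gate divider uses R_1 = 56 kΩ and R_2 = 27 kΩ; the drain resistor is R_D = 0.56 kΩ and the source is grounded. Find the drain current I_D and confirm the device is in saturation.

V_G = V_DD·R_2/(R_1+R_2) = 16×27/83 = 5.2 V. With the source grounded, V_GS = V_G = 5.2 V.
Assume saturation: I_D = (k_n/2)(V_GS − V_t)² = (2.7/2)×(5.2 − 1.4)² = 1.35×3.8² = 19.5 mA.
V_DS = V_DD − I_D·R_D = 16 − 19.5×0.56 = 5.06 V.
Saturation requires V_DS ≥ V_GS − V_t = 3.8 V; 5.06 ≥ 3.8 ✓.

I_D ≈ 20 mA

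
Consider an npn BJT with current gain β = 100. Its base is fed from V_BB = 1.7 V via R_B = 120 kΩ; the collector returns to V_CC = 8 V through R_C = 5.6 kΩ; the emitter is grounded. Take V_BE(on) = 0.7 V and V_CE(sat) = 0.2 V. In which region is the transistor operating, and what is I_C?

Assume active. Base-emitter loop: I_B = (V_BB − V_BE)/R_B = (1.7 − 0.7)/120 = 0.00833 mA.
I_C = β·I_B = 100×0.00833 = 0.833 mA.
V_CE = V_CC − I_C·R_C = 8 − 0.833×5.6 = 3.33 V > V_CE(sat), so the active-region assumption holds.

active; I_C ≈ 0.83 mA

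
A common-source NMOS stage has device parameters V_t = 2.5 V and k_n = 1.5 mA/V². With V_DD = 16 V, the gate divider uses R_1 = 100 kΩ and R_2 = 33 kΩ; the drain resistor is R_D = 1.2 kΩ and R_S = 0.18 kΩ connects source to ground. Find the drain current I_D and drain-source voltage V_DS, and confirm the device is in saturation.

I_D ≈ 1.2 mA, V_DS ≈ 14 V

V_G = V_DD·R_2/(R_1+R_2) = 16×33/133 = 3.97 V.
Assume saturation: I_D = (k_n/2)(V_GS − V_t)² with V_GS = V_G − I_D·R_S = 3.97 − 0.18·I_D.
Substituting gives 0.0243·I_D² − 1.4·I_D + 1.62 = 0, with roots I_D = 1.18 or 56.3 mA.
The root I_D = 56.3 mA gives V_GS = -6.16 V ≤ V_t, so take I_D = 1.18 mA.
Then V_GS = 3.76 V and V_DS = V_DD − I_D(R_D+R_S) = 16 − 1.18×1.38 = 14.4 V.
Saturation requires V_DS ≥ V_GS − V_t = 1.26 V; 14.4 ≥ 1.26 ✓.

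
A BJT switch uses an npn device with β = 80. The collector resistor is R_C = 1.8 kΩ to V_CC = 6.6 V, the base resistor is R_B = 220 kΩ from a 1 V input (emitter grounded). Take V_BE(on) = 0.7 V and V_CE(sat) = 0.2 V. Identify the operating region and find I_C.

Assume active. Base-emitter loop: I_B = (V_BB − V_BE)/R_B = (1 − 0.7)/220 = 0.00136 mA.
I_C = β·I_B = 80×0.00136 = 0.109 mA.
V_CE = V_CC − I_C·R_C = 6.6 − 0.109×1.8 = 6.4 V > V_CE(sat), so the active-region assumption holds.

active; I_C ≈ 0.11 mA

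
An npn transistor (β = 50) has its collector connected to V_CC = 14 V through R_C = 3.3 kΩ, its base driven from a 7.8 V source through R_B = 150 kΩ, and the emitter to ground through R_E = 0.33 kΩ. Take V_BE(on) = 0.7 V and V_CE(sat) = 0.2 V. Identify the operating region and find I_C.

active; I_C ≈ 2.1 mA

Assume active. Base-emitter loop: I_B = (V_BB − V_BE)/(R_B + (β+1)R_E) = (7.8 − 0.7)/(150 + 51×0.33) = 0.0426 mA.
I_C = β·I_B = 50×0.0426 = 2.13 mA.
V_CE = V_CC − I_C·R_C − I_E·R_E = 14 − 2.13×3.3 − 2.17×0.33 = 6.26 V > V_CE(sat), so the active-region assumption holds.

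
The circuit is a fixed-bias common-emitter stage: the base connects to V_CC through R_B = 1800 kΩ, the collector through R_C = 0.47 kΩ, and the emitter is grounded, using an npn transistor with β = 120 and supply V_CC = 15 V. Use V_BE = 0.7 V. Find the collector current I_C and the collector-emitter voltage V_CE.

I_C ≈ 0.95 mA, V_CE ≈ 15 V

Base loop: V_CC = I_B·R_B + V_BE, so I_B = (15 − 0.7)/1800 kΩ = 0.00794 mA.
In the active region I_C = β·I_B = 120 × 0.00794 = 0.953 mA.
Collector loop: V_CE = V_CC − I_C·R_C = 15 − 0.953×0.47 = 14.6 V.
Since V_CE = 14.6 V > V_CE(sat) ≈ 0.2 V, the transistor is in the active region as assumed.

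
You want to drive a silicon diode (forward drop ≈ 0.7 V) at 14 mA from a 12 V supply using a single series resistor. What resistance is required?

R ≈ 0.81 kΩ

The resistor drops V_S − V_D = 12 − 0.7 = 11.3 V at 14 mA.
R = 11.3 V / 14 mA = 0.807 kΩ.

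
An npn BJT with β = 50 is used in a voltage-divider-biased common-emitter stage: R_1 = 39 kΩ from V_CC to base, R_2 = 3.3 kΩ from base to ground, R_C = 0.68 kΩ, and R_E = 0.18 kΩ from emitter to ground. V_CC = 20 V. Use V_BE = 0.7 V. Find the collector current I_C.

Thevenize the base divider: V_Th = V_CC·R_2/(R_1+R_2) = 20×3.3/42.3 = 1.56 V, R_Th = R_1‖R_2 = 3.04 kΩ.
Base-emitter loop: V_Th = I_B·R_Th + V_BE + (β+1)I_B·R_E, so I_B = (1.56 − 0.7) / (3.04 + 51×0.18) = 0.0704 mA.
I_C = β·I_B = 50×0.0704 = 3.52 mA, and I_E = (β+1)I_B = 3.59 mA.
V_CE = V_CC − I_C·R_C − I_E·R_E = 20 − 3.52×0.68 − 3.59×0.18 = 17 V.
V_CE = 17 V > 0.2 V confirms active-region operation.

I_C ≈ 3.5 mA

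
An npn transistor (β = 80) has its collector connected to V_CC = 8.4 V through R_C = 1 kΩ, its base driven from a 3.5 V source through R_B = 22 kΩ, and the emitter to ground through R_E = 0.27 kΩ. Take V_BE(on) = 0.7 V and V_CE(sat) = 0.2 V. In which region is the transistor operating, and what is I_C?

active; I_C ≈ 5.1 mA

Assume active. Base-emitter loop: I_B = (V_BB − V_BE)/(R_B + (β+1)R_E) = (3.5 − 0.7)/(22 + 81×0.27) = 0.0638 mA.
I_C = β·I_B = 80×0.0638 = 5.11 mA.
V_CE = V_CC − I_C·R_C − I_E·R_E = 8.4 − 5.11×1 − 5.17×0.27 = 1.9 V > V_CE(sat), so the active-region assumption holds.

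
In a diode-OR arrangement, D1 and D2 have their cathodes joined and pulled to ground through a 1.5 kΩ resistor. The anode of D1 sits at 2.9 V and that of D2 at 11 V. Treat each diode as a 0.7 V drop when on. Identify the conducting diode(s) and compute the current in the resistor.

Only D2 conducts; I_R ≈ 6.9 mA

Assume both conduct. Then node N would need to be at both 2.9−0.7 = 2.2 V and 11−0.7 = 10.3 V, which is impossible.
Assume only D2 conducts: V_N = 11 − 0.7 = 10.3 V, so I_R = 10.3/1.5 = 6.87 mA.
Check D1: its anode-to-cathode voltage is 2.9 − 10.3 = -7.4 V < 0.7 V, so it is off. The assumption is consistent.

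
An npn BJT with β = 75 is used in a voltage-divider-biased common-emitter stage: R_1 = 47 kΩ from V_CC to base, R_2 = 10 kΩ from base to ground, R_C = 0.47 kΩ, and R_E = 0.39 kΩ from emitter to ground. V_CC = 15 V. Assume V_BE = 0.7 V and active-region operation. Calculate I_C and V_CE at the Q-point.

Thevenize the base divider: V_Th = V_CC·R_2/(R_1+R_2) = 15×10/57 = 2.63 V, R_Th = R_1‖R_2 = 8.25 kΩ.
Base-emitter loop: V_Th = I_B·R_Th + V_BE + (β+1)I_B·R_E, so I_B = (2.63 − 0.7) / (8.25 + 76×0.39) = 0.051 mA.
I_C = β·I_B = 75×0.051 = 3.82 mA, and I_E = (β+1)I_B = 3.87 mA.
V_CE = V_CC − I_C·R_C − I_E·R_E = 15 − 3.82×0.47 − 3.87×0.39 = 11.7 V.
V_CE = 11.7 V > 0.2 V confirms active-region operation.

I_C ≈ 3.8 mA, V_CE ≈ 12 V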